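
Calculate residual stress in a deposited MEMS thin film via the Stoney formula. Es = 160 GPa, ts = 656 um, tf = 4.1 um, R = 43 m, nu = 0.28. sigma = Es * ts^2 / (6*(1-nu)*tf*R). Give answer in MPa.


Step 1: Compute numerator: Es * ts^2 = 160 * 656^2 = 68853760 (GPa*um^2)
Step 2: Compute denominator (R in um): 6*(1-nu)*tf*R = 6*0.72*4.1*43e6 = 761616000.0 (um^2)
Step 3: sigma (GPa) = 68853760 / 761616000.0 = 9.0405e-02 GPa
Step 4: Convert to MPa (x1000): sigma = 90.4 MPa


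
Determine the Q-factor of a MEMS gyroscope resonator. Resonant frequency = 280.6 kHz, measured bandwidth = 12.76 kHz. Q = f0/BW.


Step 1: Q = f0 / bandwidth
Step 2: Q = 280.6 / 12.76
Q = 22.0


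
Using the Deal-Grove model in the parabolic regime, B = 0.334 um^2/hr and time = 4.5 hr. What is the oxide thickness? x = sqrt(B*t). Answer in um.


Step 1: Compute B*t = 0.334 * 4.5 = 1.503
Step 2: x = sqrt(1.503)
x = 1.226 um


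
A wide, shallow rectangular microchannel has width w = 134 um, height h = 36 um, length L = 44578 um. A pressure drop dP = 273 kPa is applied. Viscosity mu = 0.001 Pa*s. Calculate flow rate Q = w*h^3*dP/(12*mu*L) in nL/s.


Step 1: Convert all dimensions to SI (meters).
w = 134e-6 m, h = 36e-6 m, L = 44578e-6 m, dP = 273e3 Pa
Step 2: Q = w * h^3 * dP / (12 * mu * L)
Q = 134e-6 * (36e-6)^3 * 273e3 / (12 * 0.001 * 44578e-6) = 3.19060559e-09 m^3/s
Step 3: Convert Q from m^3/s to nL/s (1 m^3 = 1e12 nL, so multiply by 1e12).
Q = 3190.606 nL/s


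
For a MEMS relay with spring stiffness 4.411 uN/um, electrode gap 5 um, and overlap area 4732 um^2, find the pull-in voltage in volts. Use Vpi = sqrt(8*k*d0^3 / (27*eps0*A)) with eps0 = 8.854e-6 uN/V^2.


Step 1: Compute numerator: 8 * k * d0^3 = 8 * 4.411 * 5^3 = 4411.0
Step 2: Compute denominator: 27 * eps0 * A = 27 * 8.854e-6 * 4732 = 1.131222
Step 3: Vpi = sqrt(4411.0 / 1.131222)
Vpi = 62.44 V


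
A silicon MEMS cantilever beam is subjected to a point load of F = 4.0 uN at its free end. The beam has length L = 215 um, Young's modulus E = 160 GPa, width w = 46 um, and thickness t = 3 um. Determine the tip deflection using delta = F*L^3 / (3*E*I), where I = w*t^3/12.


Step 1: Calculate the second moment of area.
I = w * t^3 / 12 = 46 * 3^3 / 12 = 103.5 um^4
Step 2: Convert E to consistent units (1 GPa = 1000 uN/um^2).
E = 160 GPa = 160000 uN/um^2
Step 3: Calculate tip deflection.
delta = F * L^3 / (3 * E * I)
delta = 4.0 * 215^3 / (3 * 160000 * 103.5)
delta = 0.8002 um


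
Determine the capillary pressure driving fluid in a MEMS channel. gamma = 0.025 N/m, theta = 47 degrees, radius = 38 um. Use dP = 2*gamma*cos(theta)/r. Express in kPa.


Step 1: cos(47 deg) = 0.682
Step 2: Convert r to m: r = 38e-6 m
Step 3: dP = 2 * 0.025 * 0.682 / 38e-6 = 897.4 Pa
Step 4: Convert Pa to kPa (divide by 1000).
dP = 0.9 kPa


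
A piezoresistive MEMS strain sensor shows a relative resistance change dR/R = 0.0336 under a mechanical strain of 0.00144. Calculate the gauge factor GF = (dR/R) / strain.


Step 1: Identify values.
dR/R = 0.0336, strain = 0.00144
Step 2: GF = (dR/R) / strain = 0.0336 / 0.00144
GF = 23.3


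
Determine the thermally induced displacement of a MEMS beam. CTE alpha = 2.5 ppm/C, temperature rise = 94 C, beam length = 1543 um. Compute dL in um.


Step 1: Convert CTE: alpha = 2.5 ppm/C = 2.5e-6 /C
Step 2: dL = 2.5e-6 * 94 * 1543
dL = 0.3626 um


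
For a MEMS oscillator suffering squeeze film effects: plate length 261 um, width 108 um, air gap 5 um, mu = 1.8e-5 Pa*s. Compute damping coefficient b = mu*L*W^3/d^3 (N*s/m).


Step 1: Convert to SI.
L = 261e-6 m, W = 108e-6 m, d = 5e-6 m
Step 2: W^3 = (108e-6)^3 = 1.26e-12 m^3
Step 3: d^3 = (5e-6)^3 = 1.25e-16 m^3
Step 4: b = 1.8e-5 * 261e-6 * 1.26e-12 / 1.25e-16
b = 4.73e-05 N*s/m


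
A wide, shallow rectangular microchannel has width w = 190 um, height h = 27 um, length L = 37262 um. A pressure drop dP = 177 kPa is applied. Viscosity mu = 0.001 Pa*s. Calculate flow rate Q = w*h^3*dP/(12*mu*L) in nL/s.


Step 1: Convert all dimensions to SI (meters).
w = 190e-6 m, h = 27e-6 m, L = 37262e-6 m, dP = 177e3 Pa
Step 2: Q = w * h^3 * dP / (12 * mu * L)
Q = 190e-6 * (27e-6)^3 * 177e3 / (12 * 0.001 * 37262e-6) = 1.48037163e-09 m^3/s
Step 3: Convert Q from m^3/s to nL/s (1 m^3 = 1e12 nL, so multiply by 1e12).
Q = 1480.372 nL/s


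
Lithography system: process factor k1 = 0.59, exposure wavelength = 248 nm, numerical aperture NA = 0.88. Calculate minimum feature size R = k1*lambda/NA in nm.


Step 1: Identify values: k1 = 0.59, lambda = 248 nm, NA = 0.88
Step 2: R = k1 * lambda / NA
R = 0.59 * 248 / 0.88
R = 166.3 nm


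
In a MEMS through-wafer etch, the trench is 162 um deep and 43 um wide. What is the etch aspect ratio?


Step 1: AR = depth / width
Step 2: AR = 162 / 43
AR = 3.8


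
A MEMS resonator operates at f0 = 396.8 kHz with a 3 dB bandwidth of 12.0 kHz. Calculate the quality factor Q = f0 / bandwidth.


Step 1: Q = f0 / bandwidth
Step 2: Q = 396.8 / 12.0
Q = 33.1


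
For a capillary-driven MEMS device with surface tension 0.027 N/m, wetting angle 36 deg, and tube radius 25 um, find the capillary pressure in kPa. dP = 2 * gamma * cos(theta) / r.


Step 1: cos(36 deg) = 0.809
Step 2: Convert r to m: r = 25e-6 m
Step 3: dP = 2 * 0.027 * 0.809 / 25e-6 = 1747.4 Pa
Step 4: Convert Pa to kPa (divide by 1000).
dP = 1.75 kPa


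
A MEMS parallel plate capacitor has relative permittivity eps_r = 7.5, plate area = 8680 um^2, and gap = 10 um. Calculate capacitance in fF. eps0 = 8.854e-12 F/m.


Step 1: Convert area to m^2: A = 8680e-12 m^2
Step 2: Convert gap to m: d = 10e-6 m
Step 3: C = eps0 * eps_r * A / d
C = 8.854e-12 * 7.5 * 8680e-12 / 10e-6
Step 4: Convert to fF (multiply by 1e15).
C = 57.64 fF


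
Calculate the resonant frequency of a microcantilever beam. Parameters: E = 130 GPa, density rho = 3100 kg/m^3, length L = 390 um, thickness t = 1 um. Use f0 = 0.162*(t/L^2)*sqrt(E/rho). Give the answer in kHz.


Step 1: Convert units to SI.
t_SI = 1e-6 m, L_SI = 390e-6 m
Step 2: Calculate sqrt(E/rho).
sqrt(130e9 / 3100) = 6475.76 m/s
Step 3: Compute f0.
f0 = 0.162 * 1e-6 / (390e-6)^2 * 6475.76 = 6897.3 Hz = 6.9 kHz


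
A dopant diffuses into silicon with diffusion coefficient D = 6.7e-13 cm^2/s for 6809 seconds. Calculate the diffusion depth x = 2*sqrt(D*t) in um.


Step 1: Compute D*t = 6.7e-13 * 6809 = 4.56203e-09 cm^2
Step 2: sqrt(D*t) = 6.75428e-05 cm
Step 3: x = 2 * 6.75428e-05 cm = 1.350856e-04 cm
Step 4: Convert to um (1 cm = 1e4 um): x = 1.351 um


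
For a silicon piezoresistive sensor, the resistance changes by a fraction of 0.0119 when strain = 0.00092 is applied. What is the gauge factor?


Step 1: Identify values.
dR/R = 0.0119, strain = 0.00092
Step 2: GF = (dR/R) / strain = 0.0119 / 0.00092
GF = 12.9


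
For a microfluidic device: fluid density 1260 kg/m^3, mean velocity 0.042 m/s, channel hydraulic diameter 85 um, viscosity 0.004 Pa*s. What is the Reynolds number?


Step 1: Convert Dh to meters: Dh = 85e-6 m
Step 2: Re = rho * v * Dh / mu
Re = 1260 * 0.042 * 85e-6 / 0.004
Re = 1.125


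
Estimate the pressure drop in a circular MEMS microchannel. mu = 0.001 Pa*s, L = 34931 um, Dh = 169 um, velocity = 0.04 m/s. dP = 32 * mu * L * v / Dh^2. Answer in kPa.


Step 1: Convert to SI: L = 34931e-6 m, Dh = 169e-6 m
Step 2: dP = 32 * 0.001 * 34931e-6 * 0.04 / (169e-6)^2
Step 3: dP = 1565.48 Pa
Step 4: Convert to kPa: dP = 1.57 kPa


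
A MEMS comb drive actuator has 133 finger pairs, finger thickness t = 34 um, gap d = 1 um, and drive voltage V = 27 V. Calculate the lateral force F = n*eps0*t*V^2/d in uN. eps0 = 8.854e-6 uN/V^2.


Step 1: Parameters: n=133, eps0=8.854e-6 uN/V^2, t=34 um, V=27 V, d=1 um
Step 2: V^2 = 729
Step 3: F = 133 * 8.854e-6 * 34 * 729 / 1
F = 29.188 uN


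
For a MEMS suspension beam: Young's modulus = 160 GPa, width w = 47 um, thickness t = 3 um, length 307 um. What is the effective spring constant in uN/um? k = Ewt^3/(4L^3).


Step 1: Convert E to consistent units (1 GPa = 1000 uN/um^2).
E = 160 GPa = 160000 uN/um^2
Step 2: Compute t^3 = 3^3 = 27
Step 3: Compute L^3 = 307^3 = 28934443
Step 4: k = 160000 * 47 * 27 / (4 * 28934443)
k = 1.7543 uN/um


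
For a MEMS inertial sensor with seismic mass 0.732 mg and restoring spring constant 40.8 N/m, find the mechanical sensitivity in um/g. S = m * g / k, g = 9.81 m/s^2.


Step 1: Convert mass: m = 0.732 mg = 7.32e-07 kg
Step 2: S = m * g / k = 7.32e-07 * 9.81 / 40.8
Step 3: S = 1.76e-07 m/g
Step 4: Convert to um/g: S = 0.176 um/g


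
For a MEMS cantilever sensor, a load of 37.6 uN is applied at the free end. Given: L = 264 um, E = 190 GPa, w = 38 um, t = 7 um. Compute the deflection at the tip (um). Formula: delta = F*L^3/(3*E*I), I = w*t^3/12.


Step 1: Calculate the second moment of area.
I = w * t^3 / 12 = 38 * 7^3 / 12 = 1086.1667 um^4
Step 2: Convert E to consistent units (1 GPa = 1000 uN/um^2).
E = 190 GPa = 190000 uN/um^2
Step 3: Calculate tip deflection.
delta = F * L^3 / (3 * E * I)
delta = 37.6 * 264^3 / (3 * 190000 * 1086.1667)
delta = 1.1175 um


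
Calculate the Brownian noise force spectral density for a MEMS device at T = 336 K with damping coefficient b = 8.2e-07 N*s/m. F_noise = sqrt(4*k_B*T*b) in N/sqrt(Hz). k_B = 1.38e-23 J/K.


Step 1: Compute 4 * k_B * T * b
= 4 * 1.38e-23 * 336 * 8.2e-07
= 1.5209e-26 N^2/Hz
Step 2: F_noise = sqrt(1.5209e-26)
F_noise = 1.23e-13 N/sqrt(Hz)


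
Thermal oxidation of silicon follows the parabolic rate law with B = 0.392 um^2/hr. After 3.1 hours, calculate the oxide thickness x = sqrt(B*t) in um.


Step 1: Compute B*t = 0.392 * 3.1 = 1.2152
Step 2: x = sqrt(1.2152)
x = 1.102 um


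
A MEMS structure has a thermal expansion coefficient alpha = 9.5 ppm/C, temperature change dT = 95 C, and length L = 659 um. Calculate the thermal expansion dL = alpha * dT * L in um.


Step 1: Convert CTE: alpha = 9.5 ppm/C = 9.5e-6 /C
Step 2: dL = 9.5e-6 * 95 * 659
dL = 0.5947 um


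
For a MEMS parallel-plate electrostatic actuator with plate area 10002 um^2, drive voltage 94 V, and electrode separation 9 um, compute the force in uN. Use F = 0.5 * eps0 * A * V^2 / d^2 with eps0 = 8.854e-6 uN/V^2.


Step 1: Identify parameters.
eps0 = 8.854e-6 uN/V^2, A = 10002 um^2, V = 94 V, d = 9 um
Step 2: Compute V^2 = 94^2 = 8836
Step 3: Compute d^2 = 9^2 = 81
Step 4: F = 0.5 * 8.854e-6 * 10002 * 8836 / 81
F = 4.83 uN


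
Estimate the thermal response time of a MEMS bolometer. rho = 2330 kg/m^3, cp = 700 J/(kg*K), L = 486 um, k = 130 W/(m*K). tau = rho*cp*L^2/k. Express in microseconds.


Step 1: Convert L to m: L = 486e-6 m
Step 2: L^2 = (486e-6)^2 = 2.36196e-07 m^2
Step 3: tau = 2330 * 700 * 2.36196e-07 / 130 = 2.96335135e-03 s
Step 4: Convert to microseconds (multiply by 1e6).
tau = 2963.351 us


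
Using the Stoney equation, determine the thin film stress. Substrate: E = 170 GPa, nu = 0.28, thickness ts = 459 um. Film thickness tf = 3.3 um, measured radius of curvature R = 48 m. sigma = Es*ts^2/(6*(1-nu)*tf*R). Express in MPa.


Step 1: Compute numerator: Es * ts^2 = 170 * 459^2 = 35815770 (GPa*um^2)
Step 2: Compute denominator (R in um): 6*(1-nu)*tf*R = 6*0.72*3.3*48e6 = 684288000.0 (um^2)
Step 3: sigma (GPa) = 35815770 / 684288000.0 = 5.234e-02 GPa
Step 4: Convert to MPa (x1000): sigma = 52.3 MPa


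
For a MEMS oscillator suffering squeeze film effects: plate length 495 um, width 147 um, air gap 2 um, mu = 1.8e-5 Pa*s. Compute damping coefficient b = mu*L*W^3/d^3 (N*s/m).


Step 1: Convert to SI.
L = 495e-6 m, W = 147e-6 m, d = 2e-6 m
Step 2: W^3 = (147e-6)^3 = 3.18e-12 m^3
Step 3: d^3 = (2e-6)^3 = 8.00e-18 m^3
Step 4: b = 1.8e-5 * 495e-6 * 3.18e-12 / 8.00e-18
b = 3.54e-03 N*s/m


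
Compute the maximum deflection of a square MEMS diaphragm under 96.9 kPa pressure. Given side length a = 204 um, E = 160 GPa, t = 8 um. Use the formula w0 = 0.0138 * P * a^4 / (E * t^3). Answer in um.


Step 1: Convert pressure to compatible units (E is in GPa, so P in GPa).
P = 96.9 kPa = 96.9e-6 GPa
Step 2: Compute numerator: 0.0138 * P * a^4.
a^4 = 204^4 = 1731891456
numerator = 0.0138 * 96.9e-6 * 1731891456 = 2.3159e+03
Step 3: Compute denominator: E * t^3 = 160 * 8^3 = 81920
Step 4: w0 = numerator / denominator = 2.3159e+03 / 81920 = 0.0283 um


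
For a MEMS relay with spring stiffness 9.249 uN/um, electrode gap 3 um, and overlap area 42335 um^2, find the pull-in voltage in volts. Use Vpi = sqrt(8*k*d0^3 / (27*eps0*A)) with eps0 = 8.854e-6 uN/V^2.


Step 1: Compute numerator: 8 * k * d0^3 = 8 * 9.249 * 3^3 = 1997.784
Step 2: Compute denominator: 27 * eps0 * A = 27 * 8.854e-6 * 42335 = 10.12052
Step 3: Vpi = sqrt(1997.784 / 10.12052)
Vpi = 14.05 V


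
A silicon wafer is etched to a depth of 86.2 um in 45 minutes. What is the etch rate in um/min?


Step 1: Etch rate = depth / time
Step 2: rate = 86.2 / 45
rate = 1.916 um/min


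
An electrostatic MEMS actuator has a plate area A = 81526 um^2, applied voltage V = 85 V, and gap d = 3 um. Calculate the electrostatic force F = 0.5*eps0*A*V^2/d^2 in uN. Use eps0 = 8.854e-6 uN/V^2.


Step 1: Identify parameters.
eps0 = 8.854e-6 uN/V^2, A = 81526 um^2, V = 85 V, d = 3 um
Step 2: Compute V^2 = 85^2 = 7225
Step 3: Compute d^2 = 3^2 = 9
Step 4: F = 0.5 * 8.854e-6 * 81526 * 7225 / 9
F = 289.735 uN


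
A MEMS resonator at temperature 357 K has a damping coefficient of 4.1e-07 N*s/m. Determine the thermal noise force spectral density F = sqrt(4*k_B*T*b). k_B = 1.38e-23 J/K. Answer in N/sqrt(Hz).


Step 1: Compute 4 * k_B * T * b
= 4 * 1.38e-23 * 357 * 4.1e-07
= 8.0796e-27 N^2/Hz
Step 2: F_noise = sqrt(8.0796e-27)
F_noise = 8.99e-14 N/sqrt(Hz)


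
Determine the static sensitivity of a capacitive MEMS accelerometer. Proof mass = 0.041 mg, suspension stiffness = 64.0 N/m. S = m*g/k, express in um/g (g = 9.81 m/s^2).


Step 1: Convert mass: m = 0.041 mg = 4.10e-08 kg
Step 2: S = m * g / k = 4.10e-08 * 9.81 / 64.0
Step 3: S = 6.28e-09 m/g
Step 4: Convert to um/g: S = 0.006 um/g


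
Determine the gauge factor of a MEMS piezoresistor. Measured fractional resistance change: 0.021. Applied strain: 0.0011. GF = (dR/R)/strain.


Step 1: Identify values.
dR/R = 0.021, strain = 0.0011
Step 2: GF = (dR/R) / strain = 0.021 / 0.0011
GF = 19.1


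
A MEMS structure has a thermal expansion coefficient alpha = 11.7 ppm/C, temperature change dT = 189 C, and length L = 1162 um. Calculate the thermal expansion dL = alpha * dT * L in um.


Step 1: Convert CTE: alpha = 11.7 ppm/C = 11.7e-6 /C
Step 2: dL = 11.7e-6 * 189 * 1162
dL = 2.5695 um


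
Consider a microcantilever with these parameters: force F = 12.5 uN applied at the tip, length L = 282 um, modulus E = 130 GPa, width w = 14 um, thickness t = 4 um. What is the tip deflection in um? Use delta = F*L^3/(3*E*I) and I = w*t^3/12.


Step 1: Calculate the second moment of area.
I = w * t^3 / 12 = 14 * 4^3 / 12 = 74.6667 um^4
Step 2: Convert E to consistent units (1 GPa = 1000 uN/um^2).
E = 130 GPa = 130000 uN/um^2
Step 3: Calculate tip deflection.
delta = F * L^3 / (3 * E * I)
delta = 12.5 * 282^3 / (3 * 130000 * 74.6667)
delta = 9.6264 um


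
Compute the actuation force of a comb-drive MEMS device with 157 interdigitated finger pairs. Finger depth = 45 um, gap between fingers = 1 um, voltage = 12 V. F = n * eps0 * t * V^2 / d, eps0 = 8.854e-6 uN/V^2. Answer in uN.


Step 1: Parameters: n=157, eps0=8.854e-6 uN/V^2, t=45 um, V=12 V, d=1 um
Step 2: V^2 = 144
Step 3: F = 157 * 8.854e-6 * 45 * 144 / 1
F = 9.008 uN


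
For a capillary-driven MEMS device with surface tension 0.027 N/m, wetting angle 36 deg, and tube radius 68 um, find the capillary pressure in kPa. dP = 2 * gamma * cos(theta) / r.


Step 1: cos(36 deg) = 0.809
Step 2: Convert r to m: r = 68e-6 m
Step 3: dP = 2 * 0.027 * 0.809 / 68e-6 = 642.4 Pa
Step 4: Convert Pa to kPa (divide by 1000).
dP = 0.64 kPa


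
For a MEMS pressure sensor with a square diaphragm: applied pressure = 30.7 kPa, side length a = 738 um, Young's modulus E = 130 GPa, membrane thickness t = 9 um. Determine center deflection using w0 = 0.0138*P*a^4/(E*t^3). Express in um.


Step 1: Convert pressure to compatible units (E is in GPa, so P in GPa).
P = 30.7 kPa = 30.7e-6 GPa
Step 2: Compute numerator: 0.0138 * P * a^4.
a^4 = 738^4 = 296637086736
numerator = 0.0138 * 30.7e-6 * 296637086736 = 1.256733e+05
Step 3: Compute denominator: E * t^3 = 130 * 9^3 = 94770
Step 4: w0 = numerator / denominator = 1.256733e+05 / 94770 = 1.3261 um


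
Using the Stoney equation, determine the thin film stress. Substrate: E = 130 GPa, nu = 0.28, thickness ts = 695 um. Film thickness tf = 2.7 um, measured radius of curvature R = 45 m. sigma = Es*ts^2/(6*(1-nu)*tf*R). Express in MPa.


Step 1: Compute numerator: Es * ts^2 = 130 * 695^2 = 62793250 (GPa*um^2)
Step 2: Compute denominator (R in um): 6*(1-nu)*tf*R = 6*0.72*2.7*45e6 = 524880000.0 (um^2)
Step 3: sigma (GPa) = 62793250 / 524880000.0 = 1.19634e-01 GPa
Step 4: Convert to MPa (x1000): sigma = 119.6 MPa


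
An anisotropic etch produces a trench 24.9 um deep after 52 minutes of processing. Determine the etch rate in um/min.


Step 1: Etch rate = depth / time
Step 2: rate = 24.9 / 52
rate = 0.479 um/min


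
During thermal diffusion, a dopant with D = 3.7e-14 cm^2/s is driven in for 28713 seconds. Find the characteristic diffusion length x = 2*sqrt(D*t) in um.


Step 1: Compute D*t = 3.7e-14 * 28713 = 1.062381e-09 cm^2
Step 2: sqrt(D*t) = 3.2594e-05 cm
Step 3: x = 2 * 3.2594e-05 cm = 6.5188e-05 cm
Step 4: Convert to um (1 cm = 1e4 um): x = 0.652 um


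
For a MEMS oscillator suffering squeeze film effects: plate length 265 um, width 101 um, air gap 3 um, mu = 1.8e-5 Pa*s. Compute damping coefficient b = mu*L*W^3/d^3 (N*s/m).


Step 1: Convert to SI.
L = 265e-6 m, W = 101e-6 m, d = 3e-6 m
Step 2: W^3 = (101e-6)^3 = 1.03e-12 m^3
Step 3: d^3 = (3e-6)^3 = 2.70e-17 m^3
Step 4: b = 1.8e-5 * 265e-6 * 1.03e-12 / 2.70e-17
b = 1.82e-04 N*s/m


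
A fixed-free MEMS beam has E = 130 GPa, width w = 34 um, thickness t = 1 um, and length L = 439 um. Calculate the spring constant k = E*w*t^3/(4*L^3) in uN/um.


Step 1: Convert E to consistent units (1 GPa = 1000 uN/um^2).
E = 130 GPa = 130000 uN/um^2
Step 2: Compute t^3 = 1^3 = 1
Step 3: Compute L^3 = 439^3 = 84604519
Step 4: k = 130000 * 34 * 1 / (4 * 84604519)
k = 0.0131 uN/um


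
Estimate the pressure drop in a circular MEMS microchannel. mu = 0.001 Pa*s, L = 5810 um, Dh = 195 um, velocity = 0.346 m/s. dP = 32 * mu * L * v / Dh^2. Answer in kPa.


Step 1: Convert to SI: L = 5810e-6 m, Dh = 195e-6 m
Step 2: dP = 32 * 0.001 * 5810e-6 * 0.346 / (195e-6)^2
Step 3: dP = 1691.74 Pa
Step 4: Convert to kPa: dP = 1.69 kPa


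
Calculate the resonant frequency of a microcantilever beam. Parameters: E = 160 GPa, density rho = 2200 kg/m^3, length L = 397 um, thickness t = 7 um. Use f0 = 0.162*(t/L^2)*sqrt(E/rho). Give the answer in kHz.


Step 1: Convert units to SI.
t_SI = 7e-6 m, L_SI = 397e-6 m
Step 2: Calculate sqrt(E/rho).
sqrt(160e9 / 2200) = 8528.03 m/s
Step 3: Compute f0.
f0 = 0.162 * 7e-6 / (397e-6)^2 * 8528.03 = 61359.4 Hz = 61.36 kHz


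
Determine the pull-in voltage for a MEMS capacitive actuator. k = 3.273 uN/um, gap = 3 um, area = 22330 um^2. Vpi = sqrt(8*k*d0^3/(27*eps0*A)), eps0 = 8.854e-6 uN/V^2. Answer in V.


Step 1: Compute numerator: 8 * k * d0^3 = 8 * 3.273 * 3^3 = 706.968
Step 2: Compute denominator: 27 * eps0 * A = 27 * 8.854e-6 * 22330 = 5.338165
Step 3: Vpi = sqrt(706.968 / 5.338165)
Vpi = 11.51 V


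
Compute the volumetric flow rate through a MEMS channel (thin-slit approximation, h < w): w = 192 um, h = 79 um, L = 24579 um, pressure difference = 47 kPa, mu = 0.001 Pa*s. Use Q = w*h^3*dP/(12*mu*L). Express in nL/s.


Step 1: Convert all dimensions to SI (meters).
w = 192e-6 m, h = 79e-6 m, L = 24579e-6 m, dP = 47e3 Pa
Step 2: Q = w * h^3 * dP / (12 * mu * L)
Q = 192e-6 * (79e-6)^3 * 47e3 / (12 * 0.001 * 24579e-6) = 1.508463843e-08 m^3/s
Step 3: Convert Q from m^3/s to nL/s (1 m^3 = 1e12 nL, so multiply by 1e12).
Q = 15084.638 nL/s


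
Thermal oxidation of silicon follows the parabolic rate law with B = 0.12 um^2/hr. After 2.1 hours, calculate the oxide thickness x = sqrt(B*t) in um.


Step 1: Compute B*t = 0.12 * 2.1 = 0.252
Step 2: x = sqrt(0.252)
x = 0.502 um


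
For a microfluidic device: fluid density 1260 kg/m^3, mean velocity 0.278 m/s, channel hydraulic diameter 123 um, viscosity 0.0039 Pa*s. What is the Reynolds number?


Step 1: Convert Dh to meters: Dh = 123e-6 m
Step 2: Re = rho * v * Dh / mu
Re = 1260 * 0.278 * 123e-6 / 0.0039
Re = 11.047


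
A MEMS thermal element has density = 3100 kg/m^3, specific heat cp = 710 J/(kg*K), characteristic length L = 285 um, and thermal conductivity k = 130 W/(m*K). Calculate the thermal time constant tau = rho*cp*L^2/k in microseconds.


Step 1: Convert L to m: L = 285e-6 m
Step 2: L^2 = (285e-6)^2 = 8.1225e-08 m^2
Step 3: tau = 3100 * 710 * 8.1225e-08 / 130 = 1.37520173e-03 s
Step 4: Convert to microseconds (multiply by 1e6).
tau = 1375.202 us


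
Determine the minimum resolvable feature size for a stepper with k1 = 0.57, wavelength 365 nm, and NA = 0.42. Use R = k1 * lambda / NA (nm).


Step 1: Identify values: k1 = 0.57, lambda = 365 nm, NA = 0.42
Step 2: R = k1 * lambda / NA
R = 0.57 * 365 / 0.42
R = 495.4 nm


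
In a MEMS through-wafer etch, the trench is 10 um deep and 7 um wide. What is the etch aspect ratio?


Step 1: AR = depth / width
Step 2: AR = 10 / 7
AR = 1.4


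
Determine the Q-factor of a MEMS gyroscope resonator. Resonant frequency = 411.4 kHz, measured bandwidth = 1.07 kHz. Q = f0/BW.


Step 1: Q = f0 / bandwidth
Step 2: Q = 411.4 / 1.07
Q = 384.5


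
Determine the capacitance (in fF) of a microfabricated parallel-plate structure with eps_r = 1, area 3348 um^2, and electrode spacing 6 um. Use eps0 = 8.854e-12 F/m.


Step 1: Convert area to m^2: A = 3348e-12 m^2
Step 2: Convert gap to m: d = 6e-6 m
Step 3: C = eps0 * eps_r * A / d
C = 8.854e-12 * 1 * 3348e-12 / 6e-6
Step 4: Convert to fF (multiply by 1e15).
C = 4.94 fF


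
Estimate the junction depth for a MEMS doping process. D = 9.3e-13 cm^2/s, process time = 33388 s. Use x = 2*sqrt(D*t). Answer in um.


Step 1: Compute D*t = 9.3e-13 * 33388 = 3.105084e-08 cm^2
Step 2: sqrt(D*t) = 1.76212e-04 cm
Step 3: x = 2 * 1.76212e-04 cm = 3.52424e-04 cm
Step 4: Convert to um (1 cm = 1e4 um): x = 3.524 um


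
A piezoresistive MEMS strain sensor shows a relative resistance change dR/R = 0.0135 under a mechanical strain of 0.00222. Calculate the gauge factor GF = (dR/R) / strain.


Step 1: Identify values.
dR/R = 0.0135, strain = 0.00222
Step 2: GF = (dR/R) / strain = 0.0135 / 0.00222
GF = 6.1


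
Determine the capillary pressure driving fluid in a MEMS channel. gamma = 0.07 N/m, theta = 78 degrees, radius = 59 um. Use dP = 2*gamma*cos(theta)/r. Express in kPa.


Step 1: cos(78 deg) = 0.2079
Step 2: Convert r to m: r = 59e-6 m
Step 3: dP = 2 * 0.07 * 0.2079 / 59e-6 = 493.3 Pa
Step 4: Convert Pa to kPa (divide by 1000).
dP = 0.49 kPa


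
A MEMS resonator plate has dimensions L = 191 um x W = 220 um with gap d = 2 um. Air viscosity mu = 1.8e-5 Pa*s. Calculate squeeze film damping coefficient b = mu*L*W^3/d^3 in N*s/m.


Step 1: Convert to SI.
L = 191e-6 m, W = 220e-6 m, d = 2e-6 m
Step 2: W^3 = (220e-6)^3 = 1.06e-11 m^3
Step 3: d^3 = (2e-6)^3 = 8.00e-18 m^3
Step 4: b = 1.8e-5 * 191e-6 * 1.06e-11 / 8.00e-18
b = 4.58e-03 N*s/m


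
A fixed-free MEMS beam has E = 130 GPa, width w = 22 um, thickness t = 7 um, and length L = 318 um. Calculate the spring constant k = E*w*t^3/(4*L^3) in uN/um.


Step 1: Convert E to consistent units (1 GPa = 1000 uN/um^2).
E = 130 GPa = 130000 uN/um^2
Step 2: Compute t^3 = 7^3 = 343
Step 3: Compute L^3 = 318^3 = 32157432
Step 4: k = 130000 * 22 * 343 / (4 * 32157432)
k = 7.6264 uN/um


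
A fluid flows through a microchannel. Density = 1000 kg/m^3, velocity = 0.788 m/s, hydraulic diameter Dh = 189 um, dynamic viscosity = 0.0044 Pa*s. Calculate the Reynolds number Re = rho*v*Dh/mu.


Step 1: Convert Dh to meters: Dh = 189e-6 m
Step 2: Re = rho * v * Dh / mu
Re = 1000 * 0.788 * 189e-6 / 0.0044
Re = 33.848


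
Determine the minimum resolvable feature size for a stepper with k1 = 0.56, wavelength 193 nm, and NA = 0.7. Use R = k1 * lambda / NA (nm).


Step 1: Identify values: k1 = 0.56, lambda = 193 nm, NA = 0.7
Step 2: R = k1 * lambda / NA
R = 0.56 * 193 / 0.7
R = 154.4 nm


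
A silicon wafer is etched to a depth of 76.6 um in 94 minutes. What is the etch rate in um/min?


Step 1: Etch rate = depth / time
Step 2: rate = 76.6 / 94
rate = 0.815 um/min


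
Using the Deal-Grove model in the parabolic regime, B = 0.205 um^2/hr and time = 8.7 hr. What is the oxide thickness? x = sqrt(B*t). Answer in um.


Step 1: Compute B*t = 0.205 * 8.7 = 1.7835
Step 2: x = sqrt(1.7835)
x = 1.335 um


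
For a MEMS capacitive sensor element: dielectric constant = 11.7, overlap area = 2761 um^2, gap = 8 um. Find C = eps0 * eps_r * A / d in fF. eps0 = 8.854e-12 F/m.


Step 1: Convert area to m^2: A = 2761e-12 m^2
Step 2: Convert gap to m: d = 8e-6 m
Step 3: C = eps0 * eps_r * A / d
C = 8.854e-12 * 11.7 * 2761e-12 / 8e-6
Step 4: Convert to fF (multiply by 1e15).
C = 35.75 fF


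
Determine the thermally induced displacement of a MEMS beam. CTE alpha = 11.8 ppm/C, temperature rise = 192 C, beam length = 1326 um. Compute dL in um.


Step 1: Convert CTE: alpha = 11.8 ppm/C = 11.8e-6 /C
Step 2: dL = 11.8e-6 * 192 * 1326
dL = 3.0042 um


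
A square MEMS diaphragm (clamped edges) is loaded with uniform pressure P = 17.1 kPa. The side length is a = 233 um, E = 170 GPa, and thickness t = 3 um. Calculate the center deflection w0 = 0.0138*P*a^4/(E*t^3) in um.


Step 1: Convert pressure to compatible units (E is in GPa, so P in GPa).
P = 17.1 kPa = 17.1e-6 GPa
Step 2: Compute numerator: 0.0138 * P * a^4.
a^4 = 233^4 = 2947295521
numerator = 0.0138 * 17.1e-6 * 2947295521 = 6.95503e+02
Step 3: Compute denominator: E * t^3 = 170 * 3^3 = 4590
Step 4: w0 = numerator / denominator = 6.95503e+02 / 4590 = 0.1515 um


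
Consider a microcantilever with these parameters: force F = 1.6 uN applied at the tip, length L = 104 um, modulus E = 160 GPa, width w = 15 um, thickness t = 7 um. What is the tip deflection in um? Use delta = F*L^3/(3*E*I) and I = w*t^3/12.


Step 1: Calculate the second moment of area.
I = w * t^3 / 12 = 15 * 7^3 / 12 = 428.75 um^4
Step 2: Convert E to consistent units (1 GPa = 1000 uN/um^2).
E = 160 GPa = 160000 uN/um^2
Step 3: Calculate tip deflection.
delta = F * L^3 / (3 * E * I)
delta = 1.6 * 104^3 / (3 * 160000 * 428.75)
delta = 0.0087 um


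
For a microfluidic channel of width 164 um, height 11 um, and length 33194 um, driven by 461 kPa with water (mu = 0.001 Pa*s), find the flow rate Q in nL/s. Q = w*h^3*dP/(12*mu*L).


Step 1: Convert all dimensions to SI (meters).
w = 164e-6 m, h = 11e-6 m, L = 33194e-6 m, dP = 461e3 Pa
Step 2: Q = w * h^3 * dP / (12 * mu * L)
Q = 164e-6 * (11e-6)^3 * 461e3 / (12 * 0.001 * 33194e-6) = 2.526283e-10 m^3/s
Step 3: Convert Q from m^3/s to nL/s (1 m^3 = 1e12 nL, so multiply by 1e12).
Q = 252.628 nL/s


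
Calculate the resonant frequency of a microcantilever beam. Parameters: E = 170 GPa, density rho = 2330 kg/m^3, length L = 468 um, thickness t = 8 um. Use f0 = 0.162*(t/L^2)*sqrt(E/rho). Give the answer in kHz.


Step 1: Convert units to SI.
t_SI = 8e-6 m, L_SI = 468e-6 m
Step 2: Calculate sqrt(E/rho).
sqrt(170e9 / 2330) = 8541.74 m/s
Step 3: Compute f0.
f0 = 0.162 * 8e-6 / (468e-6)^2 * 8541.74 = 50542.8 Hz = 50.54 kHz


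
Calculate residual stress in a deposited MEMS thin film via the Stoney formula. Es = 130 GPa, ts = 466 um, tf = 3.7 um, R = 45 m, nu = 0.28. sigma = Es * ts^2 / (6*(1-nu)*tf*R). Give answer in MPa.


Step 1: Compute numerator: Es * ts^2 = 130 * 466^2 = 28230280 (GPa*um^2)
Step 2: Compute denominator (R in um): 6*(1-nu)*tf*R = 6*0.72*3.7*45e6 = 719280000.0 (um^2)
Step 3: sigma (GPa) = 28230280 / 719280000.0 = 3.9248e-02 GPa
Step 4: Convert to MPa (x1000): sigma = 39.2 MPa


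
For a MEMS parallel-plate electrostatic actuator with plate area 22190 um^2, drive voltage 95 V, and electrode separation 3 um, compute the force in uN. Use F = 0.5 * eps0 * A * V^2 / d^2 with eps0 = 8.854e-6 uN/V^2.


Step 1: Identify parameters.
eps0 = 8.854e-6 uN/V^2, A = 22190 um^2, V = 95 V, d = 3 um
Step 2: Compute V^2 = 95^2 = 9025
Step 3: Compute d^2 = 3^2 = 9
Step 4: F = 0.5 * 8.854e-6 * 22190 * 9025 / 9
F = 98.508 uN


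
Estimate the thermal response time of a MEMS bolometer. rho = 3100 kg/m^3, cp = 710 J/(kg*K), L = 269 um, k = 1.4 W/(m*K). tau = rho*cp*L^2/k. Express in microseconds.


Step 1: Convert L to m: L = 269e-6 m
Step 2: L^2 = (269e-6)^2 = 7.2361e-08 m^2
Step 3: tau = 3100 * 710 * 7.2361e-08 / 1.4 = 1.1376182929e-01 s
Step 4: Convert to microseconds (multiply by 1e6).
tau = 113761.829 us


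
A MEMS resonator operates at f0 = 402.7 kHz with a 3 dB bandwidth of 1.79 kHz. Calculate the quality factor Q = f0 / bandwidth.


Step 1: Q = f0 / bandwidth
Step 2: Q = 402.7 / 1.79
Q = 225.0


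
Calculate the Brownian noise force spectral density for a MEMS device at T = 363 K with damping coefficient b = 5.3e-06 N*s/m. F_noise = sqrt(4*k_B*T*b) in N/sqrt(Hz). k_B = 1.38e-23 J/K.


Step 1: Compute 4 * k_B * T * b
= 4 * 1.38e-23 * 363 * 5.3e-06
= 1.0620e-25 N^2/Hz
Step 2: F_noise = sqrt(1.0620e-25)
F_noise = 3.26e-13 N/sqrt(Hz)


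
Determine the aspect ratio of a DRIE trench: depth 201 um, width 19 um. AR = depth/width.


Step 1: AR = depth / width
Step 2: AR = 201 / 19
AR = 10.6


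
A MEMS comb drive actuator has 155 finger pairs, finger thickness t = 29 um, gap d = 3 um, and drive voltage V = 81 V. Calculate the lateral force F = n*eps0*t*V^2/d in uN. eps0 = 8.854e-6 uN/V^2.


Step 1: Parameters: n=155, eps0=8.854e-6 uN/V^2, t=29 um, V=81 V, d=3 um
Step 2: V^2 = 6561
Step 3: F = 155 * 8.854e-6 * 29 * 6561 / 3
F = 87.04 uN


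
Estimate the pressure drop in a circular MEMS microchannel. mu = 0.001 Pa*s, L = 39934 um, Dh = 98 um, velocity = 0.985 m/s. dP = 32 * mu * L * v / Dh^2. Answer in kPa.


Step 1: Convert to SI: L = 39934e-6 m, Dh = 98e-6 m
Step 2: dP = 32 * 0.001 * 39934e-6 * 0.985 / (98e-6)^2
Step 3: dP = 131062.02 Pa
Step 4: Convert to kPa: dP = 131.06 kPa


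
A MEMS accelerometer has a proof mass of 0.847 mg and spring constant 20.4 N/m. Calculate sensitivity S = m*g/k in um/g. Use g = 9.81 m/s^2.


Step 1: Convert mass: m = 0.847 mg = 8.47e-07 kg
Step 2: S = m * g / k = 8.47e-07 * 9.81 / 20.4
Step 3: S = 4.07e-07 m/g
Step 4: Convert to um/g: S = 0.407 um/g


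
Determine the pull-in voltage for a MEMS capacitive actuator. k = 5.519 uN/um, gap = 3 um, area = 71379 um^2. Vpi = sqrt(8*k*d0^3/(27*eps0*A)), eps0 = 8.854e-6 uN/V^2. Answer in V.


Step 1: Compute numerator: 8 * k * d0^3 = 8 * 5.519 * 3^3 = 1192.104
Step 2: Compute denominator: 27 * eps0 * A = 27 * 8.854e-6 * 71379 = 17.063721
Step 3: Vpi = sqrt(1192.104 / 17.063721)
Vpi = 8.36 V


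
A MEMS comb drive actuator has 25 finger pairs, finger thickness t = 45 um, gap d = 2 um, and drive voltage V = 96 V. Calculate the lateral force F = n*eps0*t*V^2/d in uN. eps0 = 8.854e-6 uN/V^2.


Step 1: Parameters: n=25, eps0=8.854e-6 uN/V^2, t=45 um, V=96 V, d=2 um
Step 2: V^2 = 9216
Step 3: F = 25 * 8.854e-6 * 45 * 9216 / 2
F = 45.899 uN


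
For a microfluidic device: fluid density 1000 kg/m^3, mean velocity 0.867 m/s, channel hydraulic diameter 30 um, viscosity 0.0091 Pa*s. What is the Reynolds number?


Step 1: Convert Dh to meters: Dh = 30e-6 m
Step 2: Re = rho * v * Dh / mu
Re = 1000 * 0.867 * 30e-6 / 0.0091
Re = 2.858


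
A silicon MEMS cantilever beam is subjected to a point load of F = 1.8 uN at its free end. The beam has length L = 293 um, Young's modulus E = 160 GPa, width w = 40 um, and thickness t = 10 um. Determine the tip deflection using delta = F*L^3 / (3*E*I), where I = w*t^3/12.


Step 1: Calculate the second moment of area.
I = w * t^3 / 12 = 40 * 10^3 / 12 = 3333.3333 um^4
Step 2: Convert E to consistent units (1 GPa = 1000 uN/um^2).
E = 160 GPa = 160000 uN/um^2
Step 3: Calculate tip deflection.
delta = F * L^3 / (3 * E * I)
delta = 1.8 * 293^3 / (3 * 160000 * 3333.3333)
delta = 0.0283 um


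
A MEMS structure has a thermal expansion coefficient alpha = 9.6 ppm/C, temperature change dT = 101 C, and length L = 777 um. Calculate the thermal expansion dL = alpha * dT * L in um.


Step 1: Convert CTE: alpha = 9.6 ppm/C = 9.6e-6 /C
Step 2: dL = 9.6e-6 * 101 * 777
dL = 0.7534 um


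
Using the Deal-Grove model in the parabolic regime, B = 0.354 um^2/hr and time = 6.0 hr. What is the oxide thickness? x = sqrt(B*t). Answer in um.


Step 1: Compute B*t = 0.354 * 6.0 = 2.124
Step 2: x = sqrt(2.124)
x = 1.457 um


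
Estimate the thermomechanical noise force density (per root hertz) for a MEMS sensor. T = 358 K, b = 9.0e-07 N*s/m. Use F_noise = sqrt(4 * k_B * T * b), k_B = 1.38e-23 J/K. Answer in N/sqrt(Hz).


Step 1: Compute 4 * k_B * T * b
= 4 * 1.38e-23 * 358 * 9.0e-07
= 1.7785e-26 N^2/Hz
Step 2: F_noise = sqrt(1.7785e-26)
F_noise = 1.33e-13 N/sqrt(Hz)


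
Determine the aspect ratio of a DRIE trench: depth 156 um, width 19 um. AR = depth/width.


Step 1: AR = depth / width
Step 2: AR = 156 / 19
AR = 8.2


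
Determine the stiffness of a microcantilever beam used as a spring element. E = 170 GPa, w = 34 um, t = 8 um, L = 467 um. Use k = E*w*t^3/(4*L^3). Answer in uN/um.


Step 1: Convert E to consistent units (1 GPa = 1000 uN/um^2).
E = 170 GPa = 170000 uN/um^2
Step 2: Compute t^3 = 8^3 = 512
Step 3: Compute L^3 = 467^3 = 101847563
Step 4: k = 170000 * 34 * 512 / (4 * 101847563)
k = 7.2642 uN/um


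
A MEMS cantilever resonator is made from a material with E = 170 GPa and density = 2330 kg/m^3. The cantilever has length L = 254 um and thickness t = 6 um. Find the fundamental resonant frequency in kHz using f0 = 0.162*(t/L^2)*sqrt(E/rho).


Step 1: Convert units to SI.
t_SI = 6e-6 m, L_SI = 254e-6 m
Step 2: Calculate sqrt(E/rho).
sqrt(170e9 / 2330) = 8541.74 m/s
Step 3: Compute f0.
f0 = 0.162 * 6e-6 / (254e-6)^2 * 8541.74 = 128690.1 Hz = 128.69 kHz


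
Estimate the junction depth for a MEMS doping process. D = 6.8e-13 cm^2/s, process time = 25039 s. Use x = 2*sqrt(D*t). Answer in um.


Step 1: Compute D*t = 6.8e-13 * 25039 = 1.702652e-08 cm^2
Step 2: sqrt(D*t) = 1.3049e-04 cm
Step 3: x = 2 * 1.3049e-04 cm = 2.6098e-04 cm
Step 4: Convert to um (1 cm = 1e4 um): x = 2.61 um


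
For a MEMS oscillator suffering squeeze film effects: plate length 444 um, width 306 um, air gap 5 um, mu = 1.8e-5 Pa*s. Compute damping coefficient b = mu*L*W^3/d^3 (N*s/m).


Step 1: Convert to SI.
L = 444e-6 m, W = 306e-6 m, d = 5e-6 m
Step 2: W^3 = (306e-6)^3 = 2.87e-11 m^3
Step 3: d^3 = (5e-6)^3 = 1.25e-16 m^3
Step 4: b = 1.8e-5 * 444e-6 * 2.87e-11 / 1.25e-16
b = 1.83e-03 N*s/m


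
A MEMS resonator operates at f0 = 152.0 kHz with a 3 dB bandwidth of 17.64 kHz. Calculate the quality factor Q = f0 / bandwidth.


Step 1: Q = f0 / bandwidth
Step 2: Q = 152.0 / 17.64
Q = 8.6


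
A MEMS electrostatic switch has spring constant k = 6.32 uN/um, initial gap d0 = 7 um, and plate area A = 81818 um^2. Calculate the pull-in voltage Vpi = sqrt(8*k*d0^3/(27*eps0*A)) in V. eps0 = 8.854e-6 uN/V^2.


Step 1: Compute numerator: 8 * k * d0^3 = 8 * 6.32 * 7^3 = 17342.08
Step 2: Compute denominator: 27 * eps0 * A = 27 * 8.854e-6 * 81818 = 19.559247
Step 3: Vpi = sqrt(17342.08 / 19.559247)
Vpi = 29.78 V


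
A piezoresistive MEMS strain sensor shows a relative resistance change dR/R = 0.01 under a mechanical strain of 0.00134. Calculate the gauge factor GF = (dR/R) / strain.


Step 1: Identify values.
dR/R = 0.01, strain = 0.00134
Step 2: GF = (dR/R) / strain = 0.01 / 0.00134
GF = 7.5


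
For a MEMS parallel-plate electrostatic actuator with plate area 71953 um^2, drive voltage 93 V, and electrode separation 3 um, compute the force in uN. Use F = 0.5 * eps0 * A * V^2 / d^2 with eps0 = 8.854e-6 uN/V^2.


Step 1: Identify parameters.
eps0 = 8.854e-6 uN/V^2, A = 71953 um^2, V = 93 V, d = 3 um
Step 2: Compute V^2 = 93^2 = 8649
Step 3: Compute d^2 = 3^2 = 9
Step 4: F = 0.5 * 8.854e-6 * 71953 * 8649 / 9
F = 306.113 uN


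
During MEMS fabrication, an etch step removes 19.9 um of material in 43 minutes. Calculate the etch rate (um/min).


Step 1: Etch rate = depth / time
Step 2: rate = 19.9 / 43
rate = 0.463 um/min


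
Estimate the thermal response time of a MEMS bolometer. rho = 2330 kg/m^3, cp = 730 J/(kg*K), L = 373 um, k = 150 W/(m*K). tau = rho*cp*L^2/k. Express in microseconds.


Step 1: Convert L to m: L = 373e-6 m
Step 2: L^2 = (373e-6)^2 = 1.39129e-07 m^2
Step 3: tau = 2330 * 730 * 1.39129e-07 / 150 = 1.5776301e-03 s
Step 4: Convert to microseconds (multiply by 1e6).
tau = 1577.63 us


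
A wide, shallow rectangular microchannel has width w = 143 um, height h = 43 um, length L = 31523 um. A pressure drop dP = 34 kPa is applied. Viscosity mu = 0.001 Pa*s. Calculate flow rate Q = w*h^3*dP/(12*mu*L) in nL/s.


Step 1: Convert all dimensions to SI (meters).
w = 143e-6 m, h = 43e-6 m, L = 31523e-6 m, dP = 34e3 Pa
Step 2: Q = w * h^3 * dP / (12 * mu * L)
Q = 143e-6 * (43e-6)^3 * 34e3 / (12 * 0.001 * 31523e-6) = 1.02190737e-09 m^3/s
Step 3: Convert Q from m^3/s to nL/s (1 m^3 = 1e12 nL, so multiply by 1e12).
Q = 1021.907 nL/s


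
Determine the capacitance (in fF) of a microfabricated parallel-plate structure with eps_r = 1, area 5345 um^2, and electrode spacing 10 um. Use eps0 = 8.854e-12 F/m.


Step 1: Convert area to m^2: A = 5345e-12 m^2
Step 2: Convert gap to m: d = 10e-6 m
Step 3: C = eps0 * eps_r * A / d
C = 8.854e-12 * 1 * 5345e-12 / 10e-6
Step 4: Convert to fF (multiply by 1e15).
C = 4.73 fF


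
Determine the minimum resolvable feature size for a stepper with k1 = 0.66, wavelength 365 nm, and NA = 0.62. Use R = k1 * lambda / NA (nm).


Step 1: Identify values: k1 = 0.66, lambda = 365 nm, NA = 0.62
Step 2: R = k1 * lambda / NA
R = 0.66 * 365 / 0.62
R = 388.5 nm


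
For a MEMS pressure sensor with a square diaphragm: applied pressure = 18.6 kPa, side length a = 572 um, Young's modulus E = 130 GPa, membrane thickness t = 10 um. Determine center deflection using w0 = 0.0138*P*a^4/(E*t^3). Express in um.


Step 1: Convert pressure to compatible units (E is in GPa, so P in GPa).
P = 18.6 kPa = 18.6e-6 GPa
Step 2: Compute numerator: 0.0138 * P * a^4.
a^4 = 572^4 = 107049369856
numerator = 0.0138 * 18.6e-6 * 107049369856 = 2.74774e+04
Step 3: Compute denominator: E * t^3 = 130 * 10^3 = 130000
Step 4: w0 = numerator / denominator = 2.74774e+04 / 130000 = 0.2114 um


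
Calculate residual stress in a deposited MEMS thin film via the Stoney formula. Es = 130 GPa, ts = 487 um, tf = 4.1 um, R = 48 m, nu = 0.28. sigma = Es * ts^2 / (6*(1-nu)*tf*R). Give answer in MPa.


Step 1: Compute numerator: Es * ts^2 = 130 * 487^2 = 30831970 (GPa*um^2)
Step 2: Compute denominator (R in um): 6*(1-nu)*tf*R = 6*0.72*4.1*48e6 = 850176000.0 (um^2)
Step 3: sigma (GPa) = 30831970 / 850176000.0 = 3.6265e-02 GPa
Step 4: Convert to MPa (x1000): sigma = 36.3 MPa


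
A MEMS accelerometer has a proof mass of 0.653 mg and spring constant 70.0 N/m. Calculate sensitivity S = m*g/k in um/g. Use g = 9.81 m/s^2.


Step 1: Convert mass: m = 0.653 mg = 6.53e-07 kg
Step 2: S = m * g / k = 6.53e-07 * 9.81 / 70.0
Step 3: S = 9.15e-08 m/g
Step 4: Convert to um/g: S = 0.092 um/g


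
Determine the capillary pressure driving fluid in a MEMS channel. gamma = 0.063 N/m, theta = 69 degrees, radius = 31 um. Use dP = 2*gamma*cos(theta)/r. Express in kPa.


Step 1: cos(69 deg) = 0.3584
Step 2: Convert r to m: r = 31e-6 m
Step 3: dP = 2 * 0.063 * 0.3584 / 31e-6 = 1456.7 Pa
Step 4: Convert Pa to kPa (divide by 1000).
dP = 1.46 kPa


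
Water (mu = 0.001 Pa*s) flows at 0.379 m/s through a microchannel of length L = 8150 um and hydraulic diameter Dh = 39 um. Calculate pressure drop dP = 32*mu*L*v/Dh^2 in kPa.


Step 1: Convert to SI: L = 8150e-6 m, Dh = 39e-6 m
Step 2: dP = 32 * 0.001 * 8150e-6 * 0.379 / (39e-6)^2
Step 3: dP = 64985.67 Pa
Step 4: Convert to kPa: dP = 64.99 kPa
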